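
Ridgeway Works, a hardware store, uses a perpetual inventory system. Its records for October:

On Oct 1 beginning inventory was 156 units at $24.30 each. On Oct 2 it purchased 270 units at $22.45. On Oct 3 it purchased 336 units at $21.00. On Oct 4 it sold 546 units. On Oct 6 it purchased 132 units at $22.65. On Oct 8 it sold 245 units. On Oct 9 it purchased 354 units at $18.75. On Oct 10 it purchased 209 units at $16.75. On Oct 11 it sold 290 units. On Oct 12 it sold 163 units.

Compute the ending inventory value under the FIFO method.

Ending inventory = $3,575.75

Oct 4, 546 sold [FIFO — oldest first]: 156 @ $24.30 + 270 @ $22.45 + 120 @ $21.00 = $12,372.30
Oct 8, 245 sold [FIFO — oldest first]: 216 @ $21.00 + 29 @ $22.65 = $5,192.85
Oct 11, 290 sold [FIFO — oldest first]: 103 @ $22.65 + 187 @ $18.75 = $5,839.20
Oct 12, 163 sold [FIFO — oldest first]: 163 @ $18.75 = $3,056.25
Total COGS = $12,372.30 + $5,192.85 + $5,839.20 + $3,056.25 = $26,460.60
Ending inventory: 4 @ $18.75 + 209 @ $16.75 = $3,575.75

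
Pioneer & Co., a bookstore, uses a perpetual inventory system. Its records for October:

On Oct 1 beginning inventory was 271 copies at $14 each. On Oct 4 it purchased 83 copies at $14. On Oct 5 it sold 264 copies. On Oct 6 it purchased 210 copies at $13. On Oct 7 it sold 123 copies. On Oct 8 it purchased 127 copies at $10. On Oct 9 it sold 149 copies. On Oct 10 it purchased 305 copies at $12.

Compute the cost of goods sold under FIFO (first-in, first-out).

Oct 5, 264 sold [FIFO — oldest first]: 264 @ $14 = $3,696
Oct 7, 123 sold [FIFO — oldest first]: 7 @ $14 + 83 @ $14 + 33 @ $13 = $1,689
Oct 9, 149 sold [FIFO — oldest first]: 149 @ $13 = $1,937
Total COGS = $3,696 + $1,689 + $1,937 = $7,322
Ending inventory: 28 @ $13 + 127 @ $10 + 305 @ $12 = $5,294

COGS = $7,322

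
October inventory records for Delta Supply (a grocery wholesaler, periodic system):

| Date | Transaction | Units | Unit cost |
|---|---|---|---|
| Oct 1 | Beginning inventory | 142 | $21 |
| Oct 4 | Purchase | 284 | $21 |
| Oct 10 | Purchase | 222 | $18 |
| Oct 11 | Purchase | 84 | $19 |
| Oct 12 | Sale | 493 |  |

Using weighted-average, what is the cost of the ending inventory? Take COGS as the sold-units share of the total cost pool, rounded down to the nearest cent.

Oct 12, sell 493: 493/732 × $14,538.00 → $9,791.30
Ending inventory (cost pool remaining) = $4,746.70

Ending inventory = $4,746.70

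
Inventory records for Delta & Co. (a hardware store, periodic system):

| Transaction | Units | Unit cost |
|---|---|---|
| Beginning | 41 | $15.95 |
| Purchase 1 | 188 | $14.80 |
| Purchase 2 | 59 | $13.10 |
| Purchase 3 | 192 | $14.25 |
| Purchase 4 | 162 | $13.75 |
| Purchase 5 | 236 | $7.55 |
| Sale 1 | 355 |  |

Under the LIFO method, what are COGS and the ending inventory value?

Sale 1 (355) [LIFO — newest first]: 236 @ $7.55 + 119 @ $13.75 = $3,418.05
Ending inventory: 41 @ $15.95 + 188 @ $14.80 + 59 @ $13.10 + 192 @ $14.25 + 43 @ $13.75 = $7,536.50
Check: goods available $10,954.55 = COGS $3,418.05 + ending $7,536.50

COGS = $3,418.05; ending inventory = $7,536.50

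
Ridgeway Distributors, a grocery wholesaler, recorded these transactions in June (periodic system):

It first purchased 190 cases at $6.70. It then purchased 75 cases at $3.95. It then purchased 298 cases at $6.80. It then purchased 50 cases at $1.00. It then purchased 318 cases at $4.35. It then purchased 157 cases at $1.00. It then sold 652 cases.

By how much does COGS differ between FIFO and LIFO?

$1,361.40

FIFO COGS: 190 @ $6.70 + 75 @ $3.95 + 298 @ $6.80 + 50 @ $1.00 + 39 @ $4.35 = $3,815.30
LIFO COGS: 157 @ $1.00 + 318 @ $4.35 + 50 @ $1.00 + 127 @ $6.80 = $2,453.90
Difference = |$3,815.30 − $2,453.90| = $1,361.40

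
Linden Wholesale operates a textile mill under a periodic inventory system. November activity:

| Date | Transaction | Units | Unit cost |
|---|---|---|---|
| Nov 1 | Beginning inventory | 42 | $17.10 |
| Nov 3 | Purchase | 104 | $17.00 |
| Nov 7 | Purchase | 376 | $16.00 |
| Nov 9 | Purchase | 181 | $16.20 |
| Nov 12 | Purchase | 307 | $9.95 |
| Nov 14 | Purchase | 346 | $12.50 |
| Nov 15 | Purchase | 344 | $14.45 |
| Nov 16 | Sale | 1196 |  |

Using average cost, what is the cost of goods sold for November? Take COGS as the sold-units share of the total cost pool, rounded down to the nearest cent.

Nov 16, sell 1196: 1196/1700 × $23,784.85 → $16,733.34
Ending inventory (cost pool remaining) = $7,051.51
Check: goods available $23,784.85 = COGS $16,733.34 + ending $7,051.51

COGS = $16,733.34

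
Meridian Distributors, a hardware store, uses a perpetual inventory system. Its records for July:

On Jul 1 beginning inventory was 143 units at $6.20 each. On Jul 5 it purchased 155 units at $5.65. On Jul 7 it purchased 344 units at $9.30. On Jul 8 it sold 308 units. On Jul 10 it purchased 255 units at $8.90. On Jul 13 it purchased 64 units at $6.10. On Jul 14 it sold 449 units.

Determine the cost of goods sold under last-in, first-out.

COGS = $6,390.20

Jul 8, 308 sold [LIFO — newest first]: 308 @ $9.30 = $2,864.40
Jul 14, 449 sold [LIFO — newest first]: 64 @ $6.10 + 255 @ $8.90 + 36 @ $9.30 + 94 @ $5.65 = $3,525.80
Total COGS = $2,864.40 + $3,525.80 = $6,390.20
Ending inventory: 143 @ $6.20 + 61 @ $5.65 = $1,231.25
Check: goods available $7,621.45 = COGS $6,390.20 + ending $1,231.25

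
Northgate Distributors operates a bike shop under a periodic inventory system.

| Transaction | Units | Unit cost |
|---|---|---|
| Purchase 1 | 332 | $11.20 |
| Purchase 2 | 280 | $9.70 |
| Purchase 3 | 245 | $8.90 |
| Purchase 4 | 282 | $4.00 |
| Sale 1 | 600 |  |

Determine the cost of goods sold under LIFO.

COGS = $4,016.60

Sale 1 (600) [LIFO — newest first]: 282 @ $4.00 + 245 @ $8.90 + 73 @ $9.70 = $4,016.60
Ending inventory: 332 @ $11.20 + 207 @ $9.70 = $5,726.30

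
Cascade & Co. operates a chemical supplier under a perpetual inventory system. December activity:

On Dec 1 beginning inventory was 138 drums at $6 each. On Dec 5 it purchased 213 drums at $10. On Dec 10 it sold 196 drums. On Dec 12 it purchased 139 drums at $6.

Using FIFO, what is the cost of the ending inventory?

Dec 10, 196 sold [FIFO — oldest first]: 138 @ $6 + 58 @ $10 = $1,408
Ending inventory: 155 @ $10 + 139 @ $6 = $2,384

Ending inventory = $2,384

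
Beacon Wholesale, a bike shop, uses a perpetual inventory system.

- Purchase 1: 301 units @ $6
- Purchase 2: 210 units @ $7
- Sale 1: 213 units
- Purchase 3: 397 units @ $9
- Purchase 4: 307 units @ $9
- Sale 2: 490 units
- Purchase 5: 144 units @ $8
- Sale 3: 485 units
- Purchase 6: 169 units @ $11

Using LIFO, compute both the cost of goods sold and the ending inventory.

Sale 1 (213) [LIFO — newest first]: 210 @ $7 + 3 @ $6 = $1,488
Sale 2 (490) [LIFO — newest first]: 307 @ $9 + 183 @ $9 = $4,410
Sale 3 (485) [LIFO — newest first]: 144 @ $8 + 214 @ $9 + 127 @ $6 = $3,840
Total COGS = $1,488 + $4,410 + $3,840 = $9,738
Ending inventory: 171 @ $6 + 169 @ $11 = $2,885

COGS = $9,738; ending inventory = $2,885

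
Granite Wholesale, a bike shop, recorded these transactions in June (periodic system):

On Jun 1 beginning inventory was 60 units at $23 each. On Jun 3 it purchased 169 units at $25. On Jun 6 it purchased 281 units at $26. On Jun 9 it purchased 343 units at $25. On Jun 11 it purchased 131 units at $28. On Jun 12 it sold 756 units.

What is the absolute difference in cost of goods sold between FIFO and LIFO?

$513

FIFO COGS: 60 @ $23 + 169 @ $25 + 281 @ $26 + 246 @ $25 = $19,061
LIFO COGS: 131 @ $28 + 343 @ $25 + 281 @ $26 + 1 @ $25 = $19,574
Difference = |$19,061 − $19,574| = $513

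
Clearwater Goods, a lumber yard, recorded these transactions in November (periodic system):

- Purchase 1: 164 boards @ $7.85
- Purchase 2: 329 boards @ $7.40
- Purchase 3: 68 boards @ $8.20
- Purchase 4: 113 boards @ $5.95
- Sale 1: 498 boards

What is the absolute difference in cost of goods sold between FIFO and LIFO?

FIFO COGS: 164 @ $7.85 + 329 @ $7.40 + 5 @ $8.20 = $3,763.00
LIFO COGS: 113 @ $5.95 + 68 @ $8.20 + 317 @ $7.40 = $3,575.75
Difference = |$3,763.00 − $3,575.75| = $187.25

$187.25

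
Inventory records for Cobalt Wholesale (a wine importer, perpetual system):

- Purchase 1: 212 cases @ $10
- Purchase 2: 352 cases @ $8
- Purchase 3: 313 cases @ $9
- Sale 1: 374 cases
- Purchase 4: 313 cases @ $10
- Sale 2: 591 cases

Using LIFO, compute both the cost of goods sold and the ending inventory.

Sale 1 (374) [LIFO — newest first]: 313 @ $9 + 61 @ $8 = $3,305
Sale 2 (591) [LIFO — newest first]: 313 @ $10 + 278 @ $8 = $5,354
Total COGS = $3,305 + $5,354 = $8,659
Ending inventory: 212 @ $10 + 13 @ $8 = $2,224

COGS = $8,659; ending inventory = $2,224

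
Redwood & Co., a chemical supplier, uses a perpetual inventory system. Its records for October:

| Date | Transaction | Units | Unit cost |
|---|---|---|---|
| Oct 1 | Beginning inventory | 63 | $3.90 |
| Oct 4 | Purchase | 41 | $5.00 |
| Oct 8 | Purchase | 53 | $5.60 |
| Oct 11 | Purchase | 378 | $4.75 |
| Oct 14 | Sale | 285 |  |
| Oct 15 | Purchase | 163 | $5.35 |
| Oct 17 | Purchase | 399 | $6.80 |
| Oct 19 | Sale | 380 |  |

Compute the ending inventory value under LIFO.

Ending inventory = $2,190.50

Oct 14, 285 sold [LIFO — newest first]: 285 @ $4.75 = $1,353.75
Oct 19, 380 sold [LIFO — newest first]: 380 @ $6.80 = $2,584.00
Total COGS = $1,353.75 + $2,584.00 = $3,937.75
Ending inventory: 63 @ $3.90 + 41 @ $5.00 + 53 @ $5.60 + 93 @ $4.75 + 163 @ $5.35 + 19 @ $6.80 = $2,190.50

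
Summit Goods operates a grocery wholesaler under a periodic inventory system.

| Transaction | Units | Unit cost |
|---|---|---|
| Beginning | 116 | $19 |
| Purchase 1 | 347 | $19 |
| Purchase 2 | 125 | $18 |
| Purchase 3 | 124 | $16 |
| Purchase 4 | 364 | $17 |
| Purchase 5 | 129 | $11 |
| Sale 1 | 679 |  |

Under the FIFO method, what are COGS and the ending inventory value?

Sale 1 (679) [FIFO — oldest first]: 116 @ $19 + 347 @ $19 + 125 @ $18 + 91 @ $16 = $12,503
Ending inventory: 33 @ $16 + 364 @ $17 + 129 @ $11 = $8,135
Check: goods available $20,638 = COGS $12,503 + ending $8,135

COGS = $12,503; ending inventory = $8,135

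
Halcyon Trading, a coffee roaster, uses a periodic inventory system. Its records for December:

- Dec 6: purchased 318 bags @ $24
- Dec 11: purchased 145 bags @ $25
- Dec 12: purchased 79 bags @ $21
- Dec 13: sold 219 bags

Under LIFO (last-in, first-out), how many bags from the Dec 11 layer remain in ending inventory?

5

Dec 13, 219 sold [LIFO — newest first]: 79 @ $21 + 140 @ $25 = $5,159
Ending inventory: 318 @ $24 + 5 @ $25 = $7,757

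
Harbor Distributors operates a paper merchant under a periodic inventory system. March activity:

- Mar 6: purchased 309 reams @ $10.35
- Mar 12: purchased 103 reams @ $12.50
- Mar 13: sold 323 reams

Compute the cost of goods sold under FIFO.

COGS = $3,373.15

Mar 13, 323 sold [FIFO — oldest first]: 309 @ $10.35 + 14 @ $12.50 = $3,373.15
Ending inventory: 89 @ $12.50 = $1,112.50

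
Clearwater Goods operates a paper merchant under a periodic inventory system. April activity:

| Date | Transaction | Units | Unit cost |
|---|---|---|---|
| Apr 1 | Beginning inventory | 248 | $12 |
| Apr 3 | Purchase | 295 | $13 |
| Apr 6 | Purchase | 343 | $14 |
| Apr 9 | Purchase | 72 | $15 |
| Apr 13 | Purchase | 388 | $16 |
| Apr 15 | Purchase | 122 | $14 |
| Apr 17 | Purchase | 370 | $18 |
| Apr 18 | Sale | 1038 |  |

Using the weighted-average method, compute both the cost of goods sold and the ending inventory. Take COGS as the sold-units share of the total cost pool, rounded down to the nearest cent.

COGS = $15,400.01; ending inventory = $11,868.99

Apr 18, sell 1038: 1038/1838 × $27,269.00 → $15,400.01
Ending inventory (cost pool remaining) = $11,868.99
Check: goods available $27,269.00 = COGS $15,400.01 + ending $11,868.99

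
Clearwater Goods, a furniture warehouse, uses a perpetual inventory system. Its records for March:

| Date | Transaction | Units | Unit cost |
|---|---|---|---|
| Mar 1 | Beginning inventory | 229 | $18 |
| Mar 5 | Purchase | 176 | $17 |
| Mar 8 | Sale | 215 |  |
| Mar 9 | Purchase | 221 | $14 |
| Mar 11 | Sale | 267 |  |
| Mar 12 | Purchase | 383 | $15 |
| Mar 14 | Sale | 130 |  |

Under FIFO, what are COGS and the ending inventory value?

COGS = $10,012; ending inventory = $5,941

Mar 8, 215 sold [FIFO — oldest first]: 215 @ $18 = $3,870
Mar 11, 267 sold [FIFO — oldest first]: 14 @ $18 + 176 @ $17 + 77 @ $14 = $4,322
Mar 14, 130 sold [FIFO — oldest first]: 130 @ $14 = $1,820
Total COGS = $3,870 + $4,322 + $1,820 = $10,012
Ending inventory: 14 @ $14 + 383 @ $15 = $5,941
Check: goods available $15,953 = COGS $10,012 + ending $5,941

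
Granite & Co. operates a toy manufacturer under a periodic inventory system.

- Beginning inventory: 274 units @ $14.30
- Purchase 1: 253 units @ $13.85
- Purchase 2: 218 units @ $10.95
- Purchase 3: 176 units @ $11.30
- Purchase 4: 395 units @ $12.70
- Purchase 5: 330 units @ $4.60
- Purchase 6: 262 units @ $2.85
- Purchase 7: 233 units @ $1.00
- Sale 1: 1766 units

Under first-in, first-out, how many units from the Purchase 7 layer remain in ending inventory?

233

Sale 1 (1766) [FIFO — oldest first]: 274 @ $14.30 + 253 @ $13.85 + 218 @ $10.95 + 176 @ $11.30 + 395 @ $12.70 + 330 @ $4.60 + 120 @ $2.85 = $18,674.65
Ending inventory: 142 @ $2.85 + 233 @ $1.00 = $637.70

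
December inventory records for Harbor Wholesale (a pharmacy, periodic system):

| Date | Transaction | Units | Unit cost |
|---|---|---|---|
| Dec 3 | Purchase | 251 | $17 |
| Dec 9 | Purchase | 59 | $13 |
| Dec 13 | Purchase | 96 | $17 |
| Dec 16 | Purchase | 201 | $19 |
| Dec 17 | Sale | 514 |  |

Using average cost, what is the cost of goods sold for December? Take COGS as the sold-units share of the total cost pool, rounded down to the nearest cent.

Dec 17, sell 514: 514/607 × $10,485.00 → $8,878.56
Ending inventory (cost pool remaining) = $1,606.44
Check: goods available $10,485.00 = COGS $8,878.56 + ending $1,606.44

COGS = $8,878.56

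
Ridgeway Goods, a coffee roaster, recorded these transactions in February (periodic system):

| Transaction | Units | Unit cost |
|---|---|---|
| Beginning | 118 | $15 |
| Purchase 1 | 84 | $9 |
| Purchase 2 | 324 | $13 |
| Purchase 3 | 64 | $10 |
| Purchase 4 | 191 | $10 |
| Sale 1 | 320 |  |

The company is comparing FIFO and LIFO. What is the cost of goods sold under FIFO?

COGS = $4,060

FIFO COGS: 118 @ $15 + 84 @ $9 + 118 @ $13 = $4,060
LIFO COGS: 191 @ $10 + 64 @ $10 + 65 @ $13 = $3,395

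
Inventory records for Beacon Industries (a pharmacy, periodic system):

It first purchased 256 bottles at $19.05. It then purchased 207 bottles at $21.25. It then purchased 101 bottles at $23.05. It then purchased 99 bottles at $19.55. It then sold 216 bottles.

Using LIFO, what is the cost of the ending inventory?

Sale 1 (216) [LIFO — newest first]: 99 @ $19.55 + 101 @ $23.05 + 16 @ $21.25 = $4,603.50
Ending inventory: 256 @ $19.05 + 191 @ $21.25 = $8,935.55
Check: goods available $13,539.05 = COGS $4,603.50 + ending $8,935.55

Ending inventory = $8,935.55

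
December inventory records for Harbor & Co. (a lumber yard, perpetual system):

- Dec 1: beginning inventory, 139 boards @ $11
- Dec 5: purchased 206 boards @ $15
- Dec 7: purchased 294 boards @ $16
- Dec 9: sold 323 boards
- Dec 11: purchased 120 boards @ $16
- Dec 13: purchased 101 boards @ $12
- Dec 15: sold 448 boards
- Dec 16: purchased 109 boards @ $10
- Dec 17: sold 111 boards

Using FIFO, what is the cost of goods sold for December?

Dec 9, 323 sold [FIFO — oldest first]: 139 @ $11 + 184 @ $15 = $4,289
Dec 15, 448 sold [FIFO — oldest first]: 22 @ $15 + 294 @ $16 + 120 @ $16 + 12 @ $12 = $7,098
Dec 17, 111 sold [FIFO — oldest first]: 89 @ $12 + 22 @ $10 = $1,288
Total COGS = $4,289 + $7,098 + $1,288 = $12,675
Ending inventory: 87 @ $10 = $870

COGS = $12,675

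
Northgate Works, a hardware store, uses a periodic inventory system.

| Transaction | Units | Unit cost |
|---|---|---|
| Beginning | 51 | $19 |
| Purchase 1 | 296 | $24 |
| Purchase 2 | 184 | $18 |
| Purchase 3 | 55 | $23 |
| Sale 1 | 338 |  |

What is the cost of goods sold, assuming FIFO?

COGS = $7,857

Sale 1 (338) [FIFO — oldest first]: 51 @ $19 + 287 @ $24 = $7,857
Ending inventory: 9 @ $24 + 184 @ $18 + 55 @ $23 = $4,793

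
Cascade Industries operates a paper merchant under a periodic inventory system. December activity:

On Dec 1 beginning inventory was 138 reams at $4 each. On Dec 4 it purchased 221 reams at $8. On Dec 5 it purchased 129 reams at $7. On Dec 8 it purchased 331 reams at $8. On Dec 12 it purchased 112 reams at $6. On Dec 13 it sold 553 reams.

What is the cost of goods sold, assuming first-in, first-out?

COGS = $3,743

Dec 13, 553 sold [FIFO — oldest first]: 138 @ $4 + 221 @ $8 + 129 @ $7 + 65 @ $8 = $3,743
Ending inventory: 266 @ $8 + 112 @ $6 = $2,800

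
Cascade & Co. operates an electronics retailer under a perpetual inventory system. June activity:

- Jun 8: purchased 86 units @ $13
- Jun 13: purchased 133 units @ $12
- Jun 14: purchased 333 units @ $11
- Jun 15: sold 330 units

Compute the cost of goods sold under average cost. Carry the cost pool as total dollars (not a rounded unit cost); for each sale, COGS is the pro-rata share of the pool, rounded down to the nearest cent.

COGS = $3,812.33

After Jun 8: 86 on hand, pool $1,118.00 (≈ $13.0000 each)
After Jun 13: 219 on hand, pool $2,714.00 (≈ $12.3927 each)
After Jun 14: 552 on hand, pool $6,377.00 (≈ $11.5525 each)
Jun 15, sell 330: 330/552 × $6,377.00 → $3,812.33
Ending inventory (cost pool remaining) = $2,564.67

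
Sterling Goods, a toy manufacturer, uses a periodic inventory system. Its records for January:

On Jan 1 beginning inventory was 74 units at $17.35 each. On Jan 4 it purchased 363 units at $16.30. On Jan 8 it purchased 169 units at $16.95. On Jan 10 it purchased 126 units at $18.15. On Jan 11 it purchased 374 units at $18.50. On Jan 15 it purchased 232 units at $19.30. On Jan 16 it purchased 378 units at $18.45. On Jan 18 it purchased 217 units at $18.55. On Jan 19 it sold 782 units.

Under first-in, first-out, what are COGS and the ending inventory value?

COGS = $13,277.25; ending inventory = $21,471.05

Jan 19, 782 sold [FIFO — oldest first]: 74 @ $17.35 + 363 @ $16.30 + 169 @ $16.95 + 126 @ $18.15 + 50 @ $18.50 = $13,277.25
Ending inventory: 324 @ $18.50 + 232 @ $19.30 + 378 @ $18.45 + 217 @ $18.55 = $21,471.05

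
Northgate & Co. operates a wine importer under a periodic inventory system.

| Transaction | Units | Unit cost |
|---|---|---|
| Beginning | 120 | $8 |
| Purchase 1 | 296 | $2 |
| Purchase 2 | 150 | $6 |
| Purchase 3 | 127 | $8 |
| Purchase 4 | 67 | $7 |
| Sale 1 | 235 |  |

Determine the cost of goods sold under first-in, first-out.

COGS = $1,190

Sale 1 (235) [FIFO — oldest first]: 120 @ $8 + 115 @ $2 = $1,190
Ending inventory: 181 @ $2 + 150 @ $6 + 127 @ $8 + 67 @ $7 = $2,747
Check: goods available $3,937 = COGS $1,190 + ending $2,747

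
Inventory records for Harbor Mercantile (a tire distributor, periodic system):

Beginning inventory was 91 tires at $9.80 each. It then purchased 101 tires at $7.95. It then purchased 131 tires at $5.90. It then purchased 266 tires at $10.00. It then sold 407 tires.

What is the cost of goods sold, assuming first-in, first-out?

COGS = $3,307.65

Sale 1 (407) [FIFO — oldest first]: 91 @ $9.80 + 101 @ $7.95 + 131 @ $5.90 + 84 @ $10.00 = $3,307.65
Ending inventory: 182 @ $10.00 = $1,820.00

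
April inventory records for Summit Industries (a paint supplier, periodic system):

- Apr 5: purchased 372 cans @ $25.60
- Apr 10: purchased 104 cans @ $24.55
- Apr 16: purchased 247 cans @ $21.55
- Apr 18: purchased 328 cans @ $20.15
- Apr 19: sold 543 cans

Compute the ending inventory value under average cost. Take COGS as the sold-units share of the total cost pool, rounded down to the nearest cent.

Ending inventory = $11,604.47

Apr 19, sell 543: 543/1051 × $24,008.45 → $12,403.98
Ending inventory (cost pool remaining) = $11,604.47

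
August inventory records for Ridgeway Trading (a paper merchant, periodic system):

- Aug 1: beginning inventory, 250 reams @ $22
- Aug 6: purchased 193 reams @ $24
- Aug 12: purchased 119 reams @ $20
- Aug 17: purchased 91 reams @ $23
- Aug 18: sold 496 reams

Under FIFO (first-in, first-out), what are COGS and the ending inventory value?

COGS = $11,192; ending inventory = $3,413

Aug 18, 496 sold [FIFO — oldest first]: 250 @ $22 + 193 @ $24 + 53 @ $20 = $11,192
Ending inventory: 66 @ $20 + 91 @ $23 = $3,413
Check: goods available $14,605 = COGS $11,192 + ending $3,413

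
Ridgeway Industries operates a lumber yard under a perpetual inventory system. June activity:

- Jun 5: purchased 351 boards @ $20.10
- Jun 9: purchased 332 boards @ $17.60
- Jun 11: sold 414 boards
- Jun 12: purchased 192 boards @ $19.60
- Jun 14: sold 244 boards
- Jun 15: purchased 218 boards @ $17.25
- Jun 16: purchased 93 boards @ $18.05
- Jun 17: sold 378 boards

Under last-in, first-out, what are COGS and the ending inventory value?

Jun 11, 414 sold [LIFO — newest first]: 332 @ $17.60 + 82 @ $20.10 = $7,491.40
Jun 14, 244 sold [LIFO — newest first]: 192 @ $19.60 + 52 @ $20.10 = $4,808.40
Jun 17, 378 sold [LIFO — newest first]: 93 @ $18.05 + 218 @ $17.25 + 67 @ $20.10 = $6,785.85
Total COGS = $7,491.40 + $4,808.40 + $6,785.85 = $19,085.65
Ending inventory: 150 @ $20.10 = $3,015.00

COGS = $19,085.65; ending inventory = $3,015.00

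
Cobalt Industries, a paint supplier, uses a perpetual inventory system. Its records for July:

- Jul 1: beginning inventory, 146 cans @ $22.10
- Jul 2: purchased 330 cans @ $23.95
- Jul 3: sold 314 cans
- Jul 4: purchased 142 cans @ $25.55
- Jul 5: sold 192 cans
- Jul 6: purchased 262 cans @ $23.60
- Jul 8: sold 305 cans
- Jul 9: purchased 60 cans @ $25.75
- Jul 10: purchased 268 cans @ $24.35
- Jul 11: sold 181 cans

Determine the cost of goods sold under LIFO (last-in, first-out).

Jul 3, 314 sold [LIFO — newest first]: 314 @ $23.95 = $7,520.30
Jul 5, 192 sold [LIFO — newest first]: 142 @ $25.55 + 16 @ $23.95 + 34 @ $22.10 = $4,762.70
Jul 8, 305 sold [LIFO — newest first]: 262 @ $23.60 + 43 @ $22.10 = $7,133.50
Jul 11, 181 sold [LIFO — newest first]: 181 @ $24.35 = $4,407.35
Total COGS = $7,520.30 + $4,762.70 + $7,133.50 + $4,407.35 = $23,823.85
Ending inventory: 69 @ $22.10 + 60 @ $25.75 + 87 @ $24.35 = $5,188.35
Check: goods available $29,012.20 = COGS $23,823.85 + ending $5,188.35

COGS = $23,823.85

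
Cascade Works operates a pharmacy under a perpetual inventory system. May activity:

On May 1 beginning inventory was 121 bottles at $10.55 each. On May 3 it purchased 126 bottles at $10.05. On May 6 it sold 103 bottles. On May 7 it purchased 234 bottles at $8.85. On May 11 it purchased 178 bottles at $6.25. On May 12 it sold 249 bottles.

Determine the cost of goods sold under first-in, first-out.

COGS = $3,472.10

May 6, 103 sold [FIFO — oldest first]: 103 @ $10.55 = $1,086.65
May 12, 249 sold [FIFO — oldest first]: 18 @ $10.55 + 126 @ $10.05 + 105 @ $8.85 = $2,385.45
Total COGS = $1,086.65 + $2,385.45 = $3,472.10
Ending inventory: 129 @ $8.85 + 178 @ $6.25 = $2,254.15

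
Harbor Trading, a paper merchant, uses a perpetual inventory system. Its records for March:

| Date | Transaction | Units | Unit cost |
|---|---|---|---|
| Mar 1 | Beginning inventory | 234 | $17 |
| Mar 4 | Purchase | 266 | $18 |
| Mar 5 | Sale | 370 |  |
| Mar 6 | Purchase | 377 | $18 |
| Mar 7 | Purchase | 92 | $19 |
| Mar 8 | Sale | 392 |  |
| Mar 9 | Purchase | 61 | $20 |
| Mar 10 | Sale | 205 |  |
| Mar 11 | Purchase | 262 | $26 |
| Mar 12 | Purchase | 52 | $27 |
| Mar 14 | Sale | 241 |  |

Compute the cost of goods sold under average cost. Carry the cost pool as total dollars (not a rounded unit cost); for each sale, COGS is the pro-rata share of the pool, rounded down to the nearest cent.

COGS = $23,351.79

After Mar 1: 234 on hand, pool $3,978.00 (≈ $17.0000 each)
After Mar 4: 500 on hand, pool $8,766.00 (≈ $17.5320 each)
Mar 5, sell 370: 370/500 × $8,766.00 → $6,486.84
After Mar 6: 507 on hand, pool $9,065.16 (≈ $17.8800 each)
After Mar 7: 599 on hand, pool $10,813.16 (≈ $18.0520 each)
Mar 8, sell 392: 392/599 × $10,813.16 → $7,076.39
After Mar 9: 268 on hand, pool $4,956.77 (≈ $18.4954 each)
Mar 10, sell 205: 205/268 × $4,956.77 → $3,791.55
After Mar 11: 325 on hand, pool $7,977.22 (≈ $24.5453 each)
After Mar 12: 377 on hand, pool $9,381.22 (≈ $24.8839 each)
Mar 14, sell 241: 241/377 × $9,381.22 → $5,997.01
Total COGS = $6,486.84 + $7,076.39 + $3,791.55 + $5,997.01 = $23,351.79
Ending inventory (cost pool remaining) = $3,384.21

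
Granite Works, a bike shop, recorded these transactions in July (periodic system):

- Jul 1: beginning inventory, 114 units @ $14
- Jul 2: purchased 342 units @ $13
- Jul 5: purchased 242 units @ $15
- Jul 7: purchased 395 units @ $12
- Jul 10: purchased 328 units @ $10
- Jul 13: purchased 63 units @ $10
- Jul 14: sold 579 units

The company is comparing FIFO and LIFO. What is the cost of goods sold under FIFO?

COGS = $7,887

FIFO COGS: 114 @ $14 + 342 @ $13 + 123 @ $15 = $7,887
LIFO COGS: 63 @ $10 + 328 @ $10 + 188 @ $12 = $6,166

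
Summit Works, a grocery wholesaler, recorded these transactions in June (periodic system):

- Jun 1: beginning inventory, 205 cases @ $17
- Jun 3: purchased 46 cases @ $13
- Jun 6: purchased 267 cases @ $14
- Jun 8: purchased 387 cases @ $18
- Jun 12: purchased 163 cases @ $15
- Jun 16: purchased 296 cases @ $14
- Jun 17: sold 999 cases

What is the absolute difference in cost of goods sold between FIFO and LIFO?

FIFO COGS: 205 @ $17 + 46 @ $13 + 267 @ $14 + 387 @ $18 + 94 @ $15 = $16,197
LIFO COGS: 296 @ $14 + 163 @ $15 + 387 @ $18 + 153 @ $14 = $15,697
Difference = |$16,197 − $15,697| = $500

$500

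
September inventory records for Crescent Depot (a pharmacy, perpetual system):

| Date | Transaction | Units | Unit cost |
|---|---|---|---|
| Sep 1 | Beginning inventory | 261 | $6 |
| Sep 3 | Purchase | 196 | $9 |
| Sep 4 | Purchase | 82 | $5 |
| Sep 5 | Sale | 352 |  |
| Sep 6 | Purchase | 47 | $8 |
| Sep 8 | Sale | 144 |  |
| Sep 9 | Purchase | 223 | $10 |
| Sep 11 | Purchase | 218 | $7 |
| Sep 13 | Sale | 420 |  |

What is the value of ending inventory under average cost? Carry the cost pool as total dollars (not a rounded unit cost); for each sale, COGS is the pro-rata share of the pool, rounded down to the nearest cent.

Ending inventory = $919.71

After Sep 1: 261 on hand, pool $1,566.00 (≈ $6.0000 each)
After Sep 3: 457 on hand, pool $3,330.00 (≈ $7.2867 each)
After Sep 4: 539 on hand, pool $3,740.00 (≈ $6.9388 each)
Sep 5, sell 352: 352/539 × $3,740.00 → $2,442.44
After Sep 6: 234 on hand, pool $1,673.56 (≈ $7.1520 each)
Sep 8, sell 144: 144/234 × $1,673.56 → $1,029.88
After Sep 9: 313 on hand, pool $2,873.68 (≈ $9.1811 each)
After Sep 11: 531 on hand, pool $4,399.68 (≈ $8.2856 each)
Sep 13, sell 420: 420/531 × $4,399.68 → $3,479.97
Total COGS = $2,442.44 + $1,029.88 + $3,479.97 = $6,952.29
Ending inventory (cost pool remaining) = $919.71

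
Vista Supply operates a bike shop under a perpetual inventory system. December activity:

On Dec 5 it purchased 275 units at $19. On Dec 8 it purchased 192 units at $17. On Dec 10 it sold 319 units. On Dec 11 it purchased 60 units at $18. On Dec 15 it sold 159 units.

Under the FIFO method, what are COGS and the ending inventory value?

COGS = $8,687; ending inventory = $882

Dec 10, 319 sold [FIFO — oldest first]: 275 @ $19 + 44 @ $17 = $5,973
Dec 15, 159 sold [FIFO — oldest first]: 148 @ $17 + 11 @ $18 = $2,714
Total COGS = $5,973 + $2,714 = $8,687
Ending inventory: 49 @ $18 = $882
Check: goods available $9,569 = COGS $8,687 + ending $882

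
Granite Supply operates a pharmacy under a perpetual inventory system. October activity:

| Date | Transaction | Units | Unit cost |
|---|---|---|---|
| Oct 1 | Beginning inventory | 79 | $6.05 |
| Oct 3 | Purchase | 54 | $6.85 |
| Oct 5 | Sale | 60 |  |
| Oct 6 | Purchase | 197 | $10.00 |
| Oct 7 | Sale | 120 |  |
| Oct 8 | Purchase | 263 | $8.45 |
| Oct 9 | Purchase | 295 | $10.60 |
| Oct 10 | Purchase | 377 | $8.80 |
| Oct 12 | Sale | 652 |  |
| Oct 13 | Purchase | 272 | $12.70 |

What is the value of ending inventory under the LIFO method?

Ending inventory = $7,100.40

Oct 5, 60 sold [LIFO — newest first]: 54 @ $6.85 + 6 @ $6.05 = $406.20
Oct 7, 120 sold [LIFO — newest first]: 120 @ $10.00 = $1,200.00
Oct 12, 652 sold [LIFO — newest first]: 377 @ $8.80 + 275 @ $10.60 = $6,232.60
Total COGS = $406.20 + $1,200.00 + $6,232.60 = $7,838.80
Ending inventory: 73 @ $6.05 + 77 @ $10.00 + 263 @ $8.45 + 20 @ $10.60 + 272 @ $12.70 = $7,100.40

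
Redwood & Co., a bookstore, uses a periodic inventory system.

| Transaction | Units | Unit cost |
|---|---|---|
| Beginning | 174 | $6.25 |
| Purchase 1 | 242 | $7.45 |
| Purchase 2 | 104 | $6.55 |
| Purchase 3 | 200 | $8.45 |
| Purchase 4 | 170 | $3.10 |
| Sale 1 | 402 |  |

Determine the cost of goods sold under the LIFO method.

COGS = $2,426.60

Sale 1 (402) [LIFO — newest first]: 170 @ $3.10 + 200 @ $8.45 + 32 @ $6.55 = $2,426.60
Ending inventory: 174 @ $6.25 + 242 @ $7.45 + 72 @ $6.55 = $3,362.00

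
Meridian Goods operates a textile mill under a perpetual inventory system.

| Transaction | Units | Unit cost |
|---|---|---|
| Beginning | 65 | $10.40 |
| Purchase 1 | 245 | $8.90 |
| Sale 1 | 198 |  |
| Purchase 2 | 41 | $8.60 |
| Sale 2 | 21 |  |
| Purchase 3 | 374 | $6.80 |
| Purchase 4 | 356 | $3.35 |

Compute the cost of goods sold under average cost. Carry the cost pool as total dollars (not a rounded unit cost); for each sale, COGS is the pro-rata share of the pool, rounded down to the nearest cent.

After Beginning: 65 on hand, pool $676.00 (≈ $10.4000 each)
After Purchase 1: 310 on hand, pool $2,856.50 (≈ $9.2145 each)
Sale 1, sell 198: 198/310 × $2,856.50 → $1,824.47
After Purchase 2: 153 on hand, pool $1,384.63 (≈ $9.0499 each)
Sale 2, sell 21: 21/153 × $1,384.63 → $190.04
After Purchase 3: 506 on hand, pool $3,737.79 (≈ $7.3869 each)
After Purchase 4: 862 on hand, pool $4,930.39 (≈ $5.7197 each)
Total COGS = $1,824.47 + $190.04 = $2,014.51
Ending inventory (cost pool remaining) = $4,930.39
Check: goods available $6,944.90 = COGS $2,014.51 + ending $4,930.39

COGS = $2,014.51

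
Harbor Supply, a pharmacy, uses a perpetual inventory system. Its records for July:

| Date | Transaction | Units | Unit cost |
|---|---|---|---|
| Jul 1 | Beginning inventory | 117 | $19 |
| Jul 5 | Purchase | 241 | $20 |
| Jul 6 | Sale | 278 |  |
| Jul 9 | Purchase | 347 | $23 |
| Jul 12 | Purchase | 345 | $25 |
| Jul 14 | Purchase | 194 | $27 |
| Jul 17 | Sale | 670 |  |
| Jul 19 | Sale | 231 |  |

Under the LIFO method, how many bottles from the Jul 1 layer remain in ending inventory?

65

Jul 6, 278 sold [LIFO — newest first]: 241 @ $20 + 37 @ $19 = $5,523
Jul 17, 670 sold [LIFO — newest first]: 194 @ $27 + 345 @ $25 + 131 @ $23 = $16,876
Jul 19, 231 sold [LIFO — newest first]: 216 @ $23 + 15 @ $19 = $5,253
Total COGS = $5,523 + $16,876 + $5,253 = $27,652
Ending inventory: 65 @ $19 = $1,235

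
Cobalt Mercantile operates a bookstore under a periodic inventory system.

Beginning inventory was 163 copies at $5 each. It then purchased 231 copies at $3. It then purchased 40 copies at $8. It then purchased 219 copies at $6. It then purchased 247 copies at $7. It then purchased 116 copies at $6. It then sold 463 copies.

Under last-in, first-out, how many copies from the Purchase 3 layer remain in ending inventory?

Sale 1 (463) [LIFO — newest first]: 116 @ $6 + 247 @ $7 + 100 @ $6 = $3,025
Ending inventory: 163 @ $5 + 231 @ $3 + 40 @ $8 + 119 @ $6 = $2,542

119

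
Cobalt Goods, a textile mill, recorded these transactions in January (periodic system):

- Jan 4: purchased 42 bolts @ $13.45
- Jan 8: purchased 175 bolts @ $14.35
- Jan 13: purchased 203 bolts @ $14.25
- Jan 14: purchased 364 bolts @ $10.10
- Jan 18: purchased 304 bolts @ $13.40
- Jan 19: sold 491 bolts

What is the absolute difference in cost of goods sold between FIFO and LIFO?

$723.70

FIFO COGS: 42 @ $13.45 + 175 @ $14.35 + 203 @ $14.25 + 71 @ $10.10 = $6,686.00
LIFO COGS: 304 @ $13.40 + 187 @ $10.10 = $5,962.30
Difference = |$6,686.00 − $5,962.30| = $723.70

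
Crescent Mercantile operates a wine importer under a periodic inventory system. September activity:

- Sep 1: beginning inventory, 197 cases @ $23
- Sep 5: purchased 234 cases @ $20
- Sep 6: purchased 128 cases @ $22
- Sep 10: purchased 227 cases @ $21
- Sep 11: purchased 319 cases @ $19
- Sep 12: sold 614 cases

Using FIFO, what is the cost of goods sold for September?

COGS = $13,182

Sep 12, 614 sold [FIFO — oldest first]: 197 @ $23 + 234 @ $20 + 128 @ $22 + 55 @ $21 = $13,182
Ending inventory: 172 @ $21 + 319 @ $19 = $9,673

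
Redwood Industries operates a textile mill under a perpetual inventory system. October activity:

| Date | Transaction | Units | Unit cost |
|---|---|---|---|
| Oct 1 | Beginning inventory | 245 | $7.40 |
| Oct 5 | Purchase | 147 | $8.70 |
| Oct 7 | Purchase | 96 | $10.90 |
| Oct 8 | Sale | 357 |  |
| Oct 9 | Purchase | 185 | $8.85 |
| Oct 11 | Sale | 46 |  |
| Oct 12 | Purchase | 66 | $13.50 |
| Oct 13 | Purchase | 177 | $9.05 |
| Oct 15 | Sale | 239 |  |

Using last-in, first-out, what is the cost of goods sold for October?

COGS = $6,014.85

Oct 8, 357 sold [LIFO — newest first]: 96 @ $10.90 + 147 @ $8.70 + 114 @ $7.40 = $3,168.90
Oct 11, 46 sold [LIFO — newest first]: 46 @ $8.85 = $407.10
Oct 15, 239 sold [LIFO — newest first]: 177 @ $9.05 + 62 @ $13.50 = $2,438.85
Total COGS = $3,168.90 + $407.10 + $2,438.85 = $6,014.85
Ending inventory: 131 @ $7.40 + 139 @ $8.85 + 4 @ $13.50 = $2,253.55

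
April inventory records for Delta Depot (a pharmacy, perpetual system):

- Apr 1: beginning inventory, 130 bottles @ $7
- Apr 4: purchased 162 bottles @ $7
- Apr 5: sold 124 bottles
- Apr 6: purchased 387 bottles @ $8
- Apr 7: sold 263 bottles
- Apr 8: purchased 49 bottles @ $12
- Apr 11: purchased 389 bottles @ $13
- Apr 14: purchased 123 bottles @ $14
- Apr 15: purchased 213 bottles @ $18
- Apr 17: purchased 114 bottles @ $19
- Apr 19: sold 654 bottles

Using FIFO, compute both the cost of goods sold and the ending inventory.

COGS = $9,797; ending inventory = $8,710

Apr 5, 124 sold [FIFO — oldest first]: 124 @ $7 = $868
Apr 7, 263 sold [FIFO — oldest first]: 6 @ $7 + 162 @ $7 + 95 @ $8 = $1,936
Apr 19, 654 sold [FIFO — oldest first]: 292 @ $8 + 49 @ $12 + 313 @ $13 = $6,993
Total COGS = $868 + $1,936 + $6,993 = $9,797
Ending inventory: 76 @ $13 + 123 @ $14 + 213 @ $18 + 114 @ $19 = $8,710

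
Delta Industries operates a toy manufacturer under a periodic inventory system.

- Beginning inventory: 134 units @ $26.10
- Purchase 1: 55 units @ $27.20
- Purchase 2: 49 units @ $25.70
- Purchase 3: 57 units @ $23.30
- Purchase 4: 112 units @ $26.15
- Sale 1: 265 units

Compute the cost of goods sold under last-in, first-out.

Sale 1 (265) [LIFO — newest first]: 112 @ $26.15 + 57 @ $23.30 + 49 @ $25.70 + 47 @ $27.20 = $6,794.60
Ending inventory: 134 @ $26.10 + 8 @ $27.20 = $3,715.00

COGS = $6,794.60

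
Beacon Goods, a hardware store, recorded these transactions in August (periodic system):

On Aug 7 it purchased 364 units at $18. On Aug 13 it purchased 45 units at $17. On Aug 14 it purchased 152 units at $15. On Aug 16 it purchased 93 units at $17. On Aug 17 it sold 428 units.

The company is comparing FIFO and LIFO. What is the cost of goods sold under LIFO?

FIFO COGS: 364 @ $18 + 45 @ $17 + 19 @ $15 = $7,602
LIFO COGS: 93 @ $17 + 152 @ $15 + 45 @ $17 + 138 @ $18 = $7,110

COGS = $7,110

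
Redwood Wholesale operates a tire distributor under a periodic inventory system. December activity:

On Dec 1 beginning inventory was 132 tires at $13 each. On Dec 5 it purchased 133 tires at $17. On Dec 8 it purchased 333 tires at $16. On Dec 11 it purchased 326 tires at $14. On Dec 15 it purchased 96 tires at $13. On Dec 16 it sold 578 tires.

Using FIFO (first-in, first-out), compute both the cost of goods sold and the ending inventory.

COGS = $8,985; ending inventory = $6,132

Dec 16, 578 sold [FIFO — oldest first]: 132 @ $13 + 133 @ $17 + 313 @ $16 = $8,985
Ending inventory: 20 @ $16 + 326 @ $14 + 96 @ $13 = $6,132
Check: goods available $15,117 = COGS $8,985 + ending $6,132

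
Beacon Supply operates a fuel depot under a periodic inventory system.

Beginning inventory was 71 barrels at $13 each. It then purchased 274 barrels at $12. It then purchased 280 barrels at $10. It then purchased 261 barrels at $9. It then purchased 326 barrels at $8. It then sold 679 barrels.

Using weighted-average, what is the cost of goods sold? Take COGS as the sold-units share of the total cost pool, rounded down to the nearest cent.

COGS = $6,704.84

Sale 1, sell 679: 679/1212 × $11,968.00 → $6,704.84
Ending inventory (cost pool remaining) = $5,263.16
Check: goods available $11,968.00 = COGS $6,704.84 + ending $5,263.16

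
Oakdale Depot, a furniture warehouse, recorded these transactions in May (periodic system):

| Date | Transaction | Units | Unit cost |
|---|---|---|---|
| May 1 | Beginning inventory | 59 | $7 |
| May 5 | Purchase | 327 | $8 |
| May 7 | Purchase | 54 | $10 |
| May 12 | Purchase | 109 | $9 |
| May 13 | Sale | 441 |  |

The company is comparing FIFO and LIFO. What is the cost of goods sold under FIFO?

FIFO COGS: 59 @ $7 + 327 @ $8 + 54 @ $10 + 1 @ $9 = $3,578
LIFO COGS: 109 @ $9 + 54 @ $10 + 278 @ $8 = $3,745

COGS = $3,578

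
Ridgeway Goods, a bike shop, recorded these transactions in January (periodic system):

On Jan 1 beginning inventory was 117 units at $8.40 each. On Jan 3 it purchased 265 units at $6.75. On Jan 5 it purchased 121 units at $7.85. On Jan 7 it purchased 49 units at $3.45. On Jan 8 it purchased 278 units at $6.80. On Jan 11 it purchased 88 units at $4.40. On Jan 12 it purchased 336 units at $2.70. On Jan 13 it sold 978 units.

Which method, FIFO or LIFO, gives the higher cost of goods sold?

FIFO

FIFO COGS: 117 @ $8.40 + 265 @ $6.75 + 121 @ $7.85 + 49 @ $3.45 + 278 @ $6.80 + 88 @ $4.40 + 60 @ $2.70 = $6,330.05
LIFO COGS: 336 @ $2.70 + 88 @ $4.40 + 278 @ $6.80 + 49 @ $3.45 + 121 @ $7.85 + 106 @ $6.75 = $5,019.20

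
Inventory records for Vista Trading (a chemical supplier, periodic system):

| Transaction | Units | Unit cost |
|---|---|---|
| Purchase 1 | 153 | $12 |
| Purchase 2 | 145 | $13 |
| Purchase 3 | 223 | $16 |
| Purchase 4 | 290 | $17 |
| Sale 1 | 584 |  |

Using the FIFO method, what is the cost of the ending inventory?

Ending inventory = $3,859

Sale 1 (584) [FIFO — oldest first]: 153 @ $12 + 145 @ $13 + 223 @ $16 + 63 @ $17 = $8,360
Ending inventory: 227 @ $17 = $3,859
Check: goods available $12,219 = COGS $8,360 + ending $3,859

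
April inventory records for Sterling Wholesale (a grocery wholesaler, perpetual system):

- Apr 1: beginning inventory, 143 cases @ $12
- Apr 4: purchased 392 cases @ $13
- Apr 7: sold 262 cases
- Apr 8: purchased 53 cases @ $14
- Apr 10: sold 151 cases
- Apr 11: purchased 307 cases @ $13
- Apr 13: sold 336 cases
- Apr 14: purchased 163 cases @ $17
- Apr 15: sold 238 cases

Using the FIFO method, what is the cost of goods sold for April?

Apr 7, 262 sold [FIFO — oldest first]: 143 @ $12 + 119 @ $13 = $3,263
Apr 10, 151 sold [FIFO — oldest first]: 151 @ $13 = $1,963
Apr 13, 336 sold [FIFO — oldest first]: 122 @ $13 + 53 @ $14 + 161 @ $13 = $4,421
Apr 15, 238 sold [FIFO — oldest first]: 146 @ $13 + 92 @ $17 = $3,462
Total COGS = $3,263 + $1,963 + $4,421 + $3,462 = $13,109
Ending inventory: 71 @ $17 = $1,207

COGS = $13,109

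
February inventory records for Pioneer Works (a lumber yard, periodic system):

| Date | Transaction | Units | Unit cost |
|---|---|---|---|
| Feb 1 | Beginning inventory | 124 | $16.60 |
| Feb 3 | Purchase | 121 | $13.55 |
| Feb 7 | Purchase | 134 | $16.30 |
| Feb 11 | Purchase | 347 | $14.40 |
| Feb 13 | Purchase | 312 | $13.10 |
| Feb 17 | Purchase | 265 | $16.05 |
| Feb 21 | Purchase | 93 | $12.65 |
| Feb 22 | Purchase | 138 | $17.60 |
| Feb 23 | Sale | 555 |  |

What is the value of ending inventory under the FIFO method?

Feb 23, 555 sold [FIFO — oldest first]: 124 @ $16.60 + 121 @ $13.55 + 134 @ $16.30 + 176 @ $14.40 = $8,416.55
Ending inventory: 171 @ $14.40 + 312 @ $13.10 + 265 @ $16.05 + 93 @ $12.65 + 138 @ $17.60 = $14,408.10

Ending inventory = $14,408.10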